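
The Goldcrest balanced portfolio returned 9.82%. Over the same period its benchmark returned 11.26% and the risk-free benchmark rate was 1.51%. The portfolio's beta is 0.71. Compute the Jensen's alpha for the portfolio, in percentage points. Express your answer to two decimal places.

1.39

CAPM expected return = Rf + β(Rm − Rf) = 1.51% + 0.71 × (11.26% − 1.51%) = 1.51 + 0.71 × 9.75 = 8.4325%
Jensen's α = Rp − E[R] = 9.82% − 8.4325% = 1.3875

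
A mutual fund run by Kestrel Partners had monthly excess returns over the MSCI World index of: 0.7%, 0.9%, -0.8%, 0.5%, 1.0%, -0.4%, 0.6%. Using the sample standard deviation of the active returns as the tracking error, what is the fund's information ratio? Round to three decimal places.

0.521

Mean return μ = 2.50 / 7 = 0.3571%
Σ(r − μ)² = (0.7 − 0.3571)² + (0.9 − 0.3571)² + (-0.8 − 0.3571)² + … = 2.8171
sample σ = √(2.8171 / 6) = √0.4695 = 0.6852%
IR = μ / tracking error = 0.3571 / 0.6852 = 0.5212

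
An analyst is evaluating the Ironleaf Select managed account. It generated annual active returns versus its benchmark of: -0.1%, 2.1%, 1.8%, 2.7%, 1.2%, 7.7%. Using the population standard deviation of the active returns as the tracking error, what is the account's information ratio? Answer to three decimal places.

μ = (-0.1 + 2.1 + 1.8 + 2.7 + 1.2 + 7.7) / 6 = 2.5667%
Population std dev = √[36.1533 / 6] = 2.4547%
IR = μ / tracking error = 2.5667 / 2.4547 = 1.0456

1.046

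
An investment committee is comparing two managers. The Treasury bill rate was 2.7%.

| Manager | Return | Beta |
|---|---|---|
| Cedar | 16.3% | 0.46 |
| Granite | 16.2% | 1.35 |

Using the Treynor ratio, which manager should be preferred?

Cedar: Treynor = (16.3% − 2.7%) / 0.46 = 29.565
Granite: Treynor = (16.2% − 2.7%) / 1.35 = 10.000
Highest: Cedar (29.565).

Cedar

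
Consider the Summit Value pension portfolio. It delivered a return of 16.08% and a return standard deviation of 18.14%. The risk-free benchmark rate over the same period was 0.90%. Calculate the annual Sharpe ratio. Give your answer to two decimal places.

Sharpe = (Rp − Rf) / σp = (16.08% − 0.90%) / 18.14% = 15.18% / 18.14% = 0.8368

0.84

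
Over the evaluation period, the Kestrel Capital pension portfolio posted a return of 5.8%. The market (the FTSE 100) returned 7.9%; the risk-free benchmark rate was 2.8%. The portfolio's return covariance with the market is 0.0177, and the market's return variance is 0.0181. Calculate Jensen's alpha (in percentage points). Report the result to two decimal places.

-1.99

β = Cov / Var = 0.0177 / 0.0181 = 0.9779
E[R] = Rf + β(Rm − Rf) = 2.8% + 0.9779 × (7.9% − 2.8%) = 7.7873%
α = Rp − E[R] = 5.8% − 7.7873% = -1.9873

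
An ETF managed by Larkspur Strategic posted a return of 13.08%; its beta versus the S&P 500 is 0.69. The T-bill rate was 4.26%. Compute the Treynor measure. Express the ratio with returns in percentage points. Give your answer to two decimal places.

12.78

Treynor = (Rp − Rf) / β = (13.08% − 4.26%) / 0.69 = 8.82 / 0.69 = 12.7826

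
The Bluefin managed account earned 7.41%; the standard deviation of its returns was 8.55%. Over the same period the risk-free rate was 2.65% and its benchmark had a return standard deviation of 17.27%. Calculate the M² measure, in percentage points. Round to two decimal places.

12.26

Sharpe = (Rp − Rf) / σp = (7.41% − 2.65%) / 8.55% = 0.5567
M² = Rf + Sharpe × σm = 2.65% + 0.5567 × 17.27% = 12.2642%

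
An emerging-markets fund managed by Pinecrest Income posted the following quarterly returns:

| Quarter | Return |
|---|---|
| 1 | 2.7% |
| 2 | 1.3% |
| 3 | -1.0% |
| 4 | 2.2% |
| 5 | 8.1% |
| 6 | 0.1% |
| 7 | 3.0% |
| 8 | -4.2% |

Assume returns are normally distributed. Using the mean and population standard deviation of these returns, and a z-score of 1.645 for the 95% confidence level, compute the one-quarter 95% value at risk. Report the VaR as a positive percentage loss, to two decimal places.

3.95

r̄ = (2.7 + 1.3 − 1 + 2.2 + 8.1 + 0.1 + 3 − 4.2) / 8 = 12.20 / 8 = 1.5250%
Population σ = √[Σ(r − r̄)² / 8] = √[88.4750 / 8] = √11.0594 = 3.3256%
VaR = −(r̄ − z·σ) = −(1.5250 − 1.645 × 3.3256) = −(-3.9456) = 3.9456%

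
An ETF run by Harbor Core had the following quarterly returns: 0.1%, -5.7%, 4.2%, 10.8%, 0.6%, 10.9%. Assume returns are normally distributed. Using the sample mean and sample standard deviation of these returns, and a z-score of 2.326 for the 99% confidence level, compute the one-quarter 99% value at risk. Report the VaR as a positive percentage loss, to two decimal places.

11.70

μ = (0.1 − 5.7 + 4.2 + 10.8 + 0.6 + 10.9) / 6 = 20.90 / 6 = 3.4833%
Σ(r − μ)² = 213.1483; sample σ = √(213.1483/5) = 6.5291%
VaR = −(μ − z·σ) = −(3.4833 − 2.326 × 6.5291) = −(-11.7034) = 11.7034%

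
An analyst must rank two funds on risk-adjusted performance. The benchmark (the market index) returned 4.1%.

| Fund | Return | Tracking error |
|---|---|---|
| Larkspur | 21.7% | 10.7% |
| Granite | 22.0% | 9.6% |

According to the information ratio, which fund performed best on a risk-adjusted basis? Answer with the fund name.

Larkspur: IR = (21.7% − 4.1%) / 10.7% = 1.645
Granite: IR = (22.0% − 4.1%) / 9.6% = 1.865
Highest: Granite (1.865).

Granite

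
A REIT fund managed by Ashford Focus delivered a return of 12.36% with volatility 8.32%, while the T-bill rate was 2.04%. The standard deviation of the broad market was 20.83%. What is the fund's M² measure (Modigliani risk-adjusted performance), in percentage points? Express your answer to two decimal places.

27.88

Sharpe = (Rp − Rf) / σp = (12.36% − 2.04%) / 8.32% = 1.2404
M² = Rf + Sharpe × σm = 2.04% + 1.2404 × 20.83% = 27.8775%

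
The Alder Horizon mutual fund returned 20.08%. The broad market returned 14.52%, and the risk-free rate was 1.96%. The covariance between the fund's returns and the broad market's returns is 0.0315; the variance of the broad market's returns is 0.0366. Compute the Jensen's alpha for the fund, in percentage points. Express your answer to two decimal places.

β = Cov / Var = 0.0315 / 0.0366 = 0.8607
E[R] = Rf + β(Rm − Rf) = 1.96% + 0.8607 × (14.52% − 1.96%) = 12.7704%
α = Rp − E[R] = 20.08% − 12.7704% = 7.3096

7.31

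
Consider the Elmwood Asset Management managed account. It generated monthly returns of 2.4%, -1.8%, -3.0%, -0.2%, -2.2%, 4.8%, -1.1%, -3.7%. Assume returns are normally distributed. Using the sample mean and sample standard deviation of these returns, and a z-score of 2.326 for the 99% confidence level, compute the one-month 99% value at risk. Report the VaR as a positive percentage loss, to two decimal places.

7.29

μ = (2.4 − 1.8 − 3 − 0.2 − 2.2 + 4.8 − 1.1 − 3.7) / 8 = -4.80 / 8 = -0.6000%
Σ(r − μ)² = 57.9400; sample σ = √(57.9400/7) = 2.8770%
VaR = −(μ − z·σ) = −(-0.6000 − 2.326 × 2.8770) = −(-7.2919) = 7.2919%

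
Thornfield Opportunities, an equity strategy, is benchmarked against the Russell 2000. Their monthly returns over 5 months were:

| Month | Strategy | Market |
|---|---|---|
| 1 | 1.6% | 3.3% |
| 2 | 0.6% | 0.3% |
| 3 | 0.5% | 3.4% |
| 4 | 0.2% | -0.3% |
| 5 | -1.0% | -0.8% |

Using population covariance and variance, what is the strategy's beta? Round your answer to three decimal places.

r̄p = 0.3800%,  r̄m = 1.1800%
Cov = Σ(rp − r̄p)(rm − r̄m) / 5 = 1.1316
Var(rm) = Σ(rm − r̄m)² / 5 = 3.2616
β = Cov / Var = 1.1316 / 3.2616 = 0.3469

0.347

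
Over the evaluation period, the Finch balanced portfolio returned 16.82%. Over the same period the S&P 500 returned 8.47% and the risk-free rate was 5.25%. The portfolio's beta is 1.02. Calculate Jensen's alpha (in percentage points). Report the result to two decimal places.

CAPM expected return = Rf + β(Rm − Rf) = 5.25% + 1.02 × (8.47% − 5.25%) = 5.25 + 1.02 × 3.22 = 8.5344%
Jensen's α = Rp − E[R] = 16.82% − 8.5344% = 8.2856

8.29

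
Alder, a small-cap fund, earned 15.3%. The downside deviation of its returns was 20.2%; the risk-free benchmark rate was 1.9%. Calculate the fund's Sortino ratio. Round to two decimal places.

0.66

Sortino = (Rp − Rf) / σd = (15.3% − 1.9%) / 20.2% = 13.40% / 20.2% = 0.6634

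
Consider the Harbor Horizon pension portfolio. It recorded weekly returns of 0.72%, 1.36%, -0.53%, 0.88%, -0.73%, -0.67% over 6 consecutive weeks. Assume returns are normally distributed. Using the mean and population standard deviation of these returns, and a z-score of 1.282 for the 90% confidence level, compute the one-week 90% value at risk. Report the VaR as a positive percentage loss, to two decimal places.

r̄ = (0.72 + 1.36 − 0.53 + 0.88 − 0.73 − 0.67) / 6 = 0.1717%
Population std dev = √[4.2283 / 6] = 0.8395%
VaR = −(r̄ − z·σ) = −(0.1717 − 1.282 × 0.8395) = −(-0.9045) = 0.9045%

0.90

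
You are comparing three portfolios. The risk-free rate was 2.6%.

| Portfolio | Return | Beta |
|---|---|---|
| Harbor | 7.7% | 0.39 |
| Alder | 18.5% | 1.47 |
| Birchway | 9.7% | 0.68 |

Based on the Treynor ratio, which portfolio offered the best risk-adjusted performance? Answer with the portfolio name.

Harbor: Treynor = (7.7% − 2.6%) / 0.39 = 13.077
Alder: Treynor = (18.5% − 2.6%) / 1.47 = 10.816
Birchway: Treynor = (9.7% − 2.6%) / 0.68 = 10.441
Highest: Harbor (13.077).

Harbor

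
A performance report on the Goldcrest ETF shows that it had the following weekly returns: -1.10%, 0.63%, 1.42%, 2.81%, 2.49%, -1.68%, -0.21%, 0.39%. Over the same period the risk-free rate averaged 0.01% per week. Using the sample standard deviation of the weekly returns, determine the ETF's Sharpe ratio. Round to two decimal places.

0.36

μ = (-1.1 + 0.63 + 1.42 + 2.81 + 2.49 − 1.68 − 0.21 + 0.39) / 8 = 0.5938%
Sample σ = √[Σ(r − μ)² / 7] = √[17.9178 / 7] = √2.5597 = 1.5999%
Sharpe = (μ − rf) / σ = (0.5938 − 0.01) / 1.5999 = 0.5838 / 1.5999 = 0.3649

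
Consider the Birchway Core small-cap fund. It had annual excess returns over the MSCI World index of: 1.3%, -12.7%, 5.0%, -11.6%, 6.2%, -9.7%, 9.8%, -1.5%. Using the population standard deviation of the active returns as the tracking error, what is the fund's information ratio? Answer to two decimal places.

-0.20

Mean return μ = -13.20 / 8 = -1.6500%
Population std dev = √[531.5800 / 8] = 8.1515%
IR = μ / tracking error = -1.6500 / 8.1515 = -0.2024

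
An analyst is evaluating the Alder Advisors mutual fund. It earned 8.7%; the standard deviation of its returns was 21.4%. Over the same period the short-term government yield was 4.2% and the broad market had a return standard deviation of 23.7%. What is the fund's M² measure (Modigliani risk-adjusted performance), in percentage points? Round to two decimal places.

Sharpe = (Rp − Rf) / σp = (8.7% − 4.2%) / 21.4% = 0.2103
M² = Rf + Sharpe × σm = 4.2% + 0.2103 × 23.7% = 9.1841%

9.18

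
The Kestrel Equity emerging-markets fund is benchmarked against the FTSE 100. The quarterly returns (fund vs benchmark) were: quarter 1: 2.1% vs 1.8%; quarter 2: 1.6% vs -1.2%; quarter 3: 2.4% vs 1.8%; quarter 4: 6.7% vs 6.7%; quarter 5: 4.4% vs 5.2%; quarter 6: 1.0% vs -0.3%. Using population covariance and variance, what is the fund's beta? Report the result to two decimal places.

0.66

r̄p = 3.0333%,  r̄m = 2.3333%
Cov = Σ(rp − r̄p)(rm − r̄m) / 6 = 5.1972
Var(rm) = Σ(rm − r̄m)² / 6 = 7.8789
β = Cov / Var = 5.1972 / 7.8789 = 0.6596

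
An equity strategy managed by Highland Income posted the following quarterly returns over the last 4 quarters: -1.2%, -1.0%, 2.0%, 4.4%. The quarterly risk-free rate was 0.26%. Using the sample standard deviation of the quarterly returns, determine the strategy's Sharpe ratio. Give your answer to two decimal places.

r̄ = (-1.2 − 1 + 2 + 4.4) / 4 = 1.0500%
Σ(r − r̄)² = 21.3900; sample σ = √(21.3900/3) = 2.6702%
Sharpe = (r̄ − rf) / σ = (1.0500 − 0.26) / 2.6702 = 0.7900 / 2.6702 = 0.2959

0.30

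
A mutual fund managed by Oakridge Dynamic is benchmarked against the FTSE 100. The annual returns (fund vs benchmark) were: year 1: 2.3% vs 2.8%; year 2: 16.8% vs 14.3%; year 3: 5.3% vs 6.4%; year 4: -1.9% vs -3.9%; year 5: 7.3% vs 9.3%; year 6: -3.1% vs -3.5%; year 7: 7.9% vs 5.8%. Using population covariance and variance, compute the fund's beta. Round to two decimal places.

0.99

r̄p = 4.9429%,  r̄m = 4.4571%
Cov = Σ(rp − r̄p)(rm − r̄m) / 7 = 36.9076
Var(rm) = Σ(rm − r̄m)² / 7 = 37.4024
β = Cov / Var = 36.9076 / 37.4024 = 0.9868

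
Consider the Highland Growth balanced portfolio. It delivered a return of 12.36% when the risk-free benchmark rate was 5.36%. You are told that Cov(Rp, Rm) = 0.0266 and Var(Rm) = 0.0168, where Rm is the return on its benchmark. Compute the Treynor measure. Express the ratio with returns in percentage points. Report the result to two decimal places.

β = Cov / Var = 0.0266 / 0.0168 = 1.5833
Treynor = (Rp − Rf) / β = (12.36% − 5.36%) / 1.5833 = 7.00 / 1.5833 = 4.4211

4.42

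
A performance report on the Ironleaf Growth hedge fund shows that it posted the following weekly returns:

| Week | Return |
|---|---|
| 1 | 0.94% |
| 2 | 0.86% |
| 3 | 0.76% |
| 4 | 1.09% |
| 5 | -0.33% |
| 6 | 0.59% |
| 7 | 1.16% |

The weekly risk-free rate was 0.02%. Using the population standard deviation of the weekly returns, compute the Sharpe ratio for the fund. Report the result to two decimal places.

1.51

μ = (0.94 + 0.86 + 0.76 + 1.09 − 0.33 + 0.59 + 1.16) / 7 = 5.070 / 7 = 0.7243%
Population std dev = √[1.5194 / 7] = 0.4659%
Sharpe = (μ − rf) / σ = (0.7243 − 0.02) / 0.4659 = 0.7043 / 0.4659 = 1.5117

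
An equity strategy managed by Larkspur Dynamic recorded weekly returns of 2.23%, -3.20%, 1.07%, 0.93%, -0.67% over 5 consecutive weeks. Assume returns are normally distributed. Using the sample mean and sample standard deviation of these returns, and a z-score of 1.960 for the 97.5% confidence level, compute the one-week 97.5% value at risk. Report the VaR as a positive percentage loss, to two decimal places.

4.04

μ = (2.23 − 3.2 + 1.07 + 0.93 − 0.67) / 5 = 0.360 / 5 = 0.0720%
Σ(r − μ)² = (2.23 − 0.0720)² + (-3.2 − 0.0720)² + (1.07 − 0.0720)² + … = 17.6457
sample σ = √(17.6457 / 4) = √4.4114 = 2.1003%
VaR = −(μ − z·σ) = −(0.0720 − 1.960 × 2.1003) = −(-4.0446) = 4.0446%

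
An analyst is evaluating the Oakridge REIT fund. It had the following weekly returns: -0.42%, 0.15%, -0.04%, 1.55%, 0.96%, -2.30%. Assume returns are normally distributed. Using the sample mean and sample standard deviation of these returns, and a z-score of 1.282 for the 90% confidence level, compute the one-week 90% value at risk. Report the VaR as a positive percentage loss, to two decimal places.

1.72

μ = (-0.42 + 0.15 − 0.04 + 1.55 + 0.96 − 2.3) / 6 = -0.0167%
Sample σ = √[Σ(r − μ)² / 5] = √[8.8129 / 5] = √1.7626 = 1.3276%
VaR = −(μ − z·σ) = −(-0.0167 − 1.282 × 1.3276) = −(-1.7187) = 1.7187%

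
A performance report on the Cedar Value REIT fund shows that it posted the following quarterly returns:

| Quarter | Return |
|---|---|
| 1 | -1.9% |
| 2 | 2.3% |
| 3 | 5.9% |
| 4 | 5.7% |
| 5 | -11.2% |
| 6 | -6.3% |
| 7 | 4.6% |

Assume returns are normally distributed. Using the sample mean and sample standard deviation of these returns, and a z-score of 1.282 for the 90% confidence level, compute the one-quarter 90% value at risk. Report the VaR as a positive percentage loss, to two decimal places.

r̄ = (-1.9 + 2.3 + 5.9 + 5.7 − 11.2 − 6.3 + 4.6) / 7 = -0.1286%
Σ(r − r̄)² = (-1.9 − (-0.1286))² + (2.3 − (-0.1286))² + … = 262.3743
sample σ = √(262.3743 / 6) = √43.7291 = 6.6128%
VaR = −(r̄ − z·σ) = −(-0.1286 − 1.282 × 6.6128) = −(-8.6062) = 8.6062%

8.61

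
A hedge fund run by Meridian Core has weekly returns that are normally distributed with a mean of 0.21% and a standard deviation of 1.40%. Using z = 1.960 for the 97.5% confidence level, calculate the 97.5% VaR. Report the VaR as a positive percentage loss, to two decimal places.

VaR (as % loss) = −(μ − z·σ) = −(0.21% − 1.960 × 1.40%) = −(-2.5340%) = 2.5340%

2.53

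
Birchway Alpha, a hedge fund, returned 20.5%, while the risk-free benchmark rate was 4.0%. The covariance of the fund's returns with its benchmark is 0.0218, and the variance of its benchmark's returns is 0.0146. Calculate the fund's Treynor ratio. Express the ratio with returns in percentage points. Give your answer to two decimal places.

11.05

β = Cov / Var = 0.0218 / 0.0146 = 1.4932
Treynor = (Rp − Rf) / β = (20.5% − 4.0%) / 1.4932 = 16.50 / 1.4932 = 11.0501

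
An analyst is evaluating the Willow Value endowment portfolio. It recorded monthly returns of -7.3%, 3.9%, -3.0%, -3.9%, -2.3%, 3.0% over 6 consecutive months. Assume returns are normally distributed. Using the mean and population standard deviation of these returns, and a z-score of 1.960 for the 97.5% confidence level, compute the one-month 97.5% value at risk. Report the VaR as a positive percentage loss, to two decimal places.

9.26

r̄ = (-7.3 + 3.9 − 3 − 3.9 − 2.3 + 3) / 6 = -1.6000%
Population std dev = √[91.6400 / 6] = 3.9081%
VaR = −(r̄ − z·σ) = −(-1.6000 − 1.960 × 3.9081) = −(-9.2599) = 9.2599%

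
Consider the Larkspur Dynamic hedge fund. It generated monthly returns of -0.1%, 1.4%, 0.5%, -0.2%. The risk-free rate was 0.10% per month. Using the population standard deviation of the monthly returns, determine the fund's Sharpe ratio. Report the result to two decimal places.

μ = (-0.1 + 1.4 + 0.5 − 0.2) / 4 = 0.4000%
Population std dev = √[1.6200 / 4] = 0.6364%
Sharpe = (μ − rf) / σ = (0.4000 − 0.1) / 0.6364 = 0.3000 / 0.6364 = 0.4714

0.47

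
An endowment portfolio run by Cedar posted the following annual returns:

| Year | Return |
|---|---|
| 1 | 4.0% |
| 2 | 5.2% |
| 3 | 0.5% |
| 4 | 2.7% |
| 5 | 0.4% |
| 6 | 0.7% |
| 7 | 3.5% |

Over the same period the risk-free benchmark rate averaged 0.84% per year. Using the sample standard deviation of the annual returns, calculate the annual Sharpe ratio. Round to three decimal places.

r̄ = (4 + 5.2 + 0.5 + 2.7 + 0.4 + 0.7 + 3.5) / 7 = 2.4286%
Σ(r − r̄)² = 22.1943; sample σ = √(22.1943/6) = 1.9233%
Sharpe = (r̄ − rf) / σ = (2.4286 − 0.84) / 1.9233 = 1.5886 / 1.9233 = 0.8260

0.826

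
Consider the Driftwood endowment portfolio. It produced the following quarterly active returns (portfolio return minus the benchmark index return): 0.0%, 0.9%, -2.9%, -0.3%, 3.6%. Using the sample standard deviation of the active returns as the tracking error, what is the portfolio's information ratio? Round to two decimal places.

0.11

μ = (0 + 0.9 − 2.9 − 0.3 + 3.6) / 5 = 0.2600%
Sample std dev = √[21.9320 / 4] = 2.3416%
IR = μ / tracking error = 0.2600 / 2.3416 = 0.1110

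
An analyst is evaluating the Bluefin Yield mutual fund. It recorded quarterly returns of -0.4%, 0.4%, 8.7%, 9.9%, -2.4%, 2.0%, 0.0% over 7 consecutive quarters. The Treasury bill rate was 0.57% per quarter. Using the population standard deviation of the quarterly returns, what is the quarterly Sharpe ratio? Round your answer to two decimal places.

r̄ = (-0.4 + 0.4 + 8.7 + 9.9 − 2.4 + 2 + 0) / 7 = 2.6000%
Σ(r − r̄)² = (-0.4 − 2.6000)² + (0.4 − 2.6000)² + (8.7 − 2.6000)² + … = 136.4600
σ = √[136.4600 / 7] = 4.4152%
Sharpe = (r̄ − rf) / σ = (2.6000 − 0.57) / 4.4152 = 2.0300 / 4.4152 = 0.4598

0.46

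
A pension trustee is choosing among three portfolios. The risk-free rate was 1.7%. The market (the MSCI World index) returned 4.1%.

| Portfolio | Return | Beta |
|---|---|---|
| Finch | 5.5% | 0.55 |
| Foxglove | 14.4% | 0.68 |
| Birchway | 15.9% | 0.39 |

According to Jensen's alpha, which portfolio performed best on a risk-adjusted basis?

Finch: α = 5.5% − [1.7% + 0.55 × (4.1% − 1.7%)] = 2.480
Foxglove: α = 14.4% − [1.7% + 0.68 × (4.1% − 1.7%)] = 11.068
Birchway: α = 15.9% − [1.7% + 0.39 × (4.1% − 1.7%)] = 13.264
Highest: Birchway (13.264).

Birchway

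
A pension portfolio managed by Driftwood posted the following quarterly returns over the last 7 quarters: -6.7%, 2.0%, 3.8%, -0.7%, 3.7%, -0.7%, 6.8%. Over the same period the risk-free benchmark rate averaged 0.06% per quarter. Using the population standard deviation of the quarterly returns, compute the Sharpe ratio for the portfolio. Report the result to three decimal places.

r̄ = (-6.7 + 2 + 3.8 − 0.7 + 3.7 − 0.7 + 6.8) / 7 = 1.1714%
Population σ = √[Σ(r − r̄)² / 7] = √[114.6343 / 7] = √16.3763 = 4.0468%
Sharpe = (r̄ − rf) / σ = (1.1714 − 0.06) / 4.0468 = 1.1114 / 4.0468 = 0.2746

0.275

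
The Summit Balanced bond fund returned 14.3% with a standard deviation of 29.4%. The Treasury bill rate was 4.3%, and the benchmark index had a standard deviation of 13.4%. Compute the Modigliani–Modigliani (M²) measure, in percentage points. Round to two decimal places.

8.86

Sharpe = (Rp − Rf) / σp = (14.3% − 4.3%) / 29.4% = 0.3401
M² = Rf + Sharpe × σm = 4.3% + 0.3401 × 13.4% = 8.8573%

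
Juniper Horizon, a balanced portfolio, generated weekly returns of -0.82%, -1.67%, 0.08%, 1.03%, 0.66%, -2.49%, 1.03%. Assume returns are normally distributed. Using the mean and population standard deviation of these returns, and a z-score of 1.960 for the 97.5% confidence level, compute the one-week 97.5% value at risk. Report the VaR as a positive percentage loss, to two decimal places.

Mean return r̄ = -2.180 / 7 = -0.3114%
Σ(r − r̄)² = 11.5463; population σ = √(11.5463/7) = 1.2843%
VaR = −(r̄ − z·σ) = −(-0.3114 − 1.960 × 1.2843) = −(-2.8286) = 2.8286%

2.83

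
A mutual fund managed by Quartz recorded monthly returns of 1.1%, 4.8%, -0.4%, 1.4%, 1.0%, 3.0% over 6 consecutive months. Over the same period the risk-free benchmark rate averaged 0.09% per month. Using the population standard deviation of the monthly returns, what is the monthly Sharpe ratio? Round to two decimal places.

r̄ = (1.1 + 4.8 − 0.4 + 1.4 + 1 + 3) / 6 = 1.8167%
Σ(r − r̄)² = 16.5683; population σ = √(16.5683/6) = 1.6617%
Sharpe = (r̄ − rf) / σ = (1.8167 − 0.09) / 1.6617 = 1.7267 / 1.6617 = 1.0391

1.04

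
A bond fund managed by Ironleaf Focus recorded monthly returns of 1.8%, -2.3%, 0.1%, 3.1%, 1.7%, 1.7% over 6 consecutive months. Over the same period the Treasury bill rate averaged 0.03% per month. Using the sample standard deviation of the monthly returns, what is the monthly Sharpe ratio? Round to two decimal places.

0.52

Mean return r̄ = 6.10 / 6 = 1.0167%
Σ(r − r̄)² = (1.8 − 1.0167)² + (-2.3 − 1.0167)² + (0.1 − 1.0167)² + … = 17.7283
sample σ = √(17.7283 / 5) = √3.5457 = 1.8830%
Sharpe = (r̄ − rf) / σ = (1.0167 − 0.03) / 1.8830 = 0.9867 / 1.8830 = 0.5240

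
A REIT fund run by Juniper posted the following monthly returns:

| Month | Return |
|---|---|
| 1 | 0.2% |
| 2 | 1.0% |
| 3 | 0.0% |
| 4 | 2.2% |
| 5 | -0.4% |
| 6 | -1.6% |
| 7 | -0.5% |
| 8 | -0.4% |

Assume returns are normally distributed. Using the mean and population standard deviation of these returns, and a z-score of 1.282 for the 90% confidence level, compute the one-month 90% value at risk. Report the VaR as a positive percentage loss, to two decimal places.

1.30

r̄ = (0.2 + 1 + 0 + 2.2 − 0.4 − 1.6 − 0.5 − 0.4) / 8 = 0.50 / 8 = 0.0625%
Population σ = √[Σ(r − r̄)² / 8] = √[8.9788 / 8] = √1.1224 = 1.0594%
VaR = −(r̄ − z·σ) = −(0.0625 − 1.282 × 1.0594) = −(-1.2957) = 1.2957%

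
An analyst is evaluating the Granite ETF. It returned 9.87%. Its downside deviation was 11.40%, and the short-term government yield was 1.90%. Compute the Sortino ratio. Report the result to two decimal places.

0.70

Sortino = (Rp − Rf) / σd = (9.87% − 1.90%) / 11.40% = 7.97% / 11.40% = 0.6991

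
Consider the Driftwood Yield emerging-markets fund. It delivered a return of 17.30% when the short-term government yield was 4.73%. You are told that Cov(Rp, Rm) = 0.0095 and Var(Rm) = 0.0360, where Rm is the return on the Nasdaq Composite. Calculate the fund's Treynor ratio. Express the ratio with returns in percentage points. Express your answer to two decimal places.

47.63

β = Cov / Var = 0.0095 / 0.0360 = 0.2639
Treynor = (Rp − Rf) / β = (17.30% − 4.73%) / 0.2639 = 12.57 / 0.2639 = 47.6317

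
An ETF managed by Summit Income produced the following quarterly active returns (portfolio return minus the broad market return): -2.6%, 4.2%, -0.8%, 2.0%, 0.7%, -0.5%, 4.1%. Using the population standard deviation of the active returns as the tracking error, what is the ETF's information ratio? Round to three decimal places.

0.428

μ = (-2.6 + 4.2 − 0.8 + 2 + 0.7 − 0.5 + 4.1) / 7 = 1.0143%
Σ(r − μ)² = 39.3886; population σ = √(39.3886/7) = 2.3721%
IR = μ / tracking error = 1.0143 / 2.3721 = 0.4276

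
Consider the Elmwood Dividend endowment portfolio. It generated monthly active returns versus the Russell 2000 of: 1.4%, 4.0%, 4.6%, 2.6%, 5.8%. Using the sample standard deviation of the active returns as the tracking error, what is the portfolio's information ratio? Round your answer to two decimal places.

2.14

r̄ = (1.4 + 4 + 4.6 + 2.6 + 5.8) / 5 = 18.40 / 5 = 3.6800%
Σ(r − r̄)² = 11.8080; sample σ = √(11.8080/4) = 1.7181%
IR = r̄ / tracking error = 3.6800 / 1.7181 = 2.1419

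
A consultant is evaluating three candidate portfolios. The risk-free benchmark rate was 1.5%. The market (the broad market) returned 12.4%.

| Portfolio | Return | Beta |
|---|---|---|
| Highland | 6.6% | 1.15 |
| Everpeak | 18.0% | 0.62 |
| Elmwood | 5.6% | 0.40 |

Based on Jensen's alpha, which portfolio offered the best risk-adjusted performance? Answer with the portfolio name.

Everpeak

Highland: α = 6.6% − [1.5% + 1.15 × (12.4% − 1.5%)] = -7.435
Everpeak: α = 18.0% − [1.5% + 0.62 × (12.4% − 1.5%)] = 9.742
Elmwood: α = 5.6% − [1.5% + 0.40 × (12.4% − 1.5%)] = -0.260
Highest: Everpeak (9.742).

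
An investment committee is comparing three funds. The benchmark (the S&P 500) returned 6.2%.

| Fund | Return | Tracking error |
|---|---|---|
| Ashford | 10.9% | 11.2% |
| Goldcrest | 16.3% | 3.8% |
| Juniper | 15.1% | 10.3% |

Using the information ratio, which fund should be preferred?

Ashford: IR = (10.9% − 6.2%) / 11.2% = 0.420
Goldcrest: IR = (16.3% − 6.2%) / 3.8% = 2.658
Juniper: IR = (15.1% − 6.2%) / 10.3% = 0.864
Highest: Goldcrest (2.658).

Goldcrest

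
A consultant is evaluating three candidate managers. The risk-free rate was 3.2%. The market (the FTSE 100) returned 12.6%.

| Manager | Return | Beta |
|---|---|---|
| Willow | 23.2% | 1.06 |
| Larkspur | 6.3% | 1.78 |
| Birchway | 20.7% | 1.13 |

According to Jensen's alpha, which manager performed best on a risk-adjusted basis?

Willow

Willow: α = 23.2% − [3.2% + 1.06 × (12.6% − 3.2%)] = 10.036
Larkspur: α = 6.3% − [3.2% + 1.78 × (12.6% − 3.2%)] = -13.632
Birchway: α = 20.7% − [3.2% + 1.13 × (12.6% − 3.2%)] = 6.878
Highest: Willow (10.036).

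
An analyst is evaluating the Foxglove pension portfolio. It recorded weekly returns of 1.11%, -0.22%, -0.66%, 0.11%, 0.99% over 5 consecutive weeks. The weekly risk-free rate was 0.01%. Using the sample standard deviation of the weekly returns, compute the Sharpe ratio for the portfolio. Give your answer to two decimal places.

0.33

Mean return μ = 1.330 / 5 = 0.2660%
Sample std dev = √[2.3545 / 4] = 0.7672%
Sharpe = (μ − rf) / σ = (0.2660 − 0.01) / 0.7672 = 0.2560 / 0.7672 = 0.3337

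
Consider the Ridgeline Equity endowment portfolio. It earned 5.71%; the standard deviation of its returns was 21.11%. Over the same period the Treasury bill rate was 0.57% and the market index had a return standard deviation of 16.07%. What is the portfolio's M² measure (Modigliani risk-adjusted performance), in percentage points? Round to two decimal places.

Sharpe = (Rp − Rf) / σp = (5.71% − 0.57%) / 21.11% = 0.2435
M² = Rf + Sharpe × σm = 0.57% + 0.2435 × 16.07% = 4.4830%

4.48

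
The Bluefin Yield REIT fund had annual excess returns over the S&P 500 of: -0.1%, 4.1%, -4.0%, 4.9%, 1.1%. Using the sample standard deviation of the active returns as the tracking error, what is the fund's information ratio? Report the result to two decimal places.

0.34

Mean return r̄ = 6.00 / 5 = 1.2000%
Sample σ = √[Σ(r − r̄)² / 4] = √[50.8400 / 4] = √12.7100 = 3.5651%
IR = r̄ / tracking error = 1.2000 / 3.5651 = 0.3366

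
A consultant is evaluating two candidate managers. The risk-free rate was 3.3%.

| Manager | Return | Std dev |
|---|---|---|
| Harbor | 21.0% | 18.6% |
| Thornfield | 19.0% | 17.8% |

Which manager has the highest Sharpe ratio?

Harbor: Sharpe ratio = (21.0% − 3.3%) / 18.6% = 0.952
Thornfield: Sharpe ratio = (19.0% − 3.3%) / 17.8% = 0.882
Highest: Harbor (0.952).

Harbor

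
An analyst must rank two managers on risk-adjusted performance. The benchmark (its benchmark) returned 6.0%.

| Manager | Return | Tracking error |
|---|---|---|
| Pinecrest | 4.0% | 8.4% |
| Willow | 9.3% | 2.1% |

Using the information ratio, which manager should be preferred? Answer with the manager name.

Willow

Pinecrest: IR = (4.0% − 6.0%) / 8.4% = -0.238
Willow: IR = (9.3% − 6.0%) / 2.1% = 1.571
Highest: Willow (1.571).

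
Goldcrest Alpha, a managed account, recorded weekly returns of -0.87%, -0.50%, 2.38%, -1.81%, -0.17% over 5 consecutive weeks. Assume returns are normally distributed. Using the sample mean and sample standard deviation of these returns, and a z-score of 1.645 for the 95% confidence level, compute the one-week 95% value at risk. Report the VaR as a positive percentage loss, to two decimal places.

μ = (-0.87 − 0.5 + 2.38 − 1.81 − 0.17) / 5 = -0.1940%
Σ(r − μ)² = (-0.87 − (-0.1940))² + (-0.5 − (-0.1940))² + (2.38 − (-0.1940))² + … = 9.7881
σ = √[9.7881 / 4] = 1.5643%
VaR = −(μ − z·σ) = −(-0.1940 − 1.645 × 1.5643) = −(-2.7673) = 2.7673%

2.77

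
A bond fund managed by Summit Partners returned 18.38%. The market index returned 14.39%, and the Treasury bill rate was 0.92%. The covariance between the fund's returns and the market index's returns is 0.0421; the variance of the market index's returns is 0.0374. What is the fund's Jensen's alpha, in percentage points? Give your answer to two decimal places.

β = Cov / Var = 0.0421 / 0.0374 = 1.1257
E[R] = Rf + β(Rm − Rf) = 0.92% + 1.1257 × (14.39% − 0.92%) = 16.0832%
α = Rp − E[R] = 18.38% − 16.0832% = 2.2968

2.30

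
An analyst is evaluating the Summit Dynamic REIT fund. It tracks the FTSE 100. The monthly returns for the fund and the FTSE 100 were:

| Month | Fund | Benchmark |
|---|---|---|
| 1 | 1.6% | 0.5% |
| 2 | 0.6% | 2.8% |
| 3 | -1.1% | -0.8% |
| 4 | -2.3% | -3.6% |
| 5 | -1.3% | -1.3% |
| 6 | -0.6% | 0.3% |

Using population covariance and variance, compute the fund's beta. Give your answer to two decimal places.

r̄p = -0.5167%,  r̄m = -0.3500%
Cov = Σ(rp − r̄p)(rm − r̄m) / 6 = 2.0108
Var(rm) = Σ(rm − r̄m)² / 6 = 3.7892
β = Cov / Var = 2.0108 / 3.7892 = 0.5307

0.53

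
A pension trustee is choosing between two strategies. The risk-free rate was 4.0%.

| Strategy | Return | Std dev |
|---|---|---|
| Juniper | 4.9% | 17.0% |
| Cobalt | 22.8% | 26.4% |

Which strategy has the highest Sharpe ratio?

Juniper: Sharpe ratio = (4.9% − 4.0%) / 17.0% = 0.053
Cobalt: Sharpe ratio = (22.8% − 4.0%) / 26.4% = 0.712
Highest: Cobalt (0.712).

Cobalt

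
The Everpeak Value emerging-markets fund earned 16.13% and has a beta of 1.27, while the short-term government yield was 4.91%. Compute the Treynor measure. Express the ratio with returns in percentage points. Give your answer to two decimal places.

Treynor = (Rp − Rf) / β = (16.13% − 4.91%) / 1.27 = 11.22 / 1.27 = 8.8346

8.83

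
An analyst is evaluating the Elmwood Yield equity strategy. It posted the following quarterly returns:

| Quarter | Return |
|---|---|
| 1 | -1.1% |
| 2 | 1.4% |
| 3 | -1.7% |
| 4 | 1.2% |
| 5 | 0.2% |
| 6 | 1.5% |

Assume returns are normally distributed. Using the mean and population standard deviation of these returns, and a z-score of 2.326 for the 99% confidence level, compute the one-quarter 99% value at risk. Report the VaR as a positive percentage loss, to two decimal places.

Mean return r̄ = 1.50 / 6 = 0.2500%
Σ(r − r̄)² = (-1.1 − 0.2500)² + (1.4 − 0.2500)² + … = 9.4150
population σ = √(9.4150 / 6) = √1.5692 = 1.2527%
VaR = −(r̄ − z·σ) = −(0.2500 − 2.326 × 1.2527) = −(-2.6638) = 2.6638%

2.66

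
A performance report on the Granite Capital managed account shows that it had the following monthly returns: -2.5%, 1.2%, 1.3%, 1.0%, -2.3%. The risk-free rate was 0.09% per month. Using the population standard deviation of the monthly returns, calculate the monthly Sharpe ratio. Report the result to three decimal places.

Mean return r̄ = -1.30 / 5 = -0.2600%
Σ(r − r̄)² = 15.3320; population σ = √(15.3320/5) = 1.7511%
Sharpe = (r̄ − rf) / σ = (-0.2600 − 0.09) / 1.7511 = -0.3500 / 1.7511 = -0.1999

-0.200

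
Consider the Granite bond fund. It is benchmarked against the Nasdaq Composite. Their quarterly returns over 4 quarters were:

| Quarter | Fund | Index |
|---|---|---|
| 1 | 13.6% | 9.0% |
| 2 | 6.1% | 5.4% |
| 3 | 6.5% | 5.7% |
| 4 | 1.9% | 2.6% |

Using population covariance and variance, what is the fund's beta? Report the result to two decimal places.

r̄p = 7.0250%,  r̄m = 5.6750%
Cov = Σ(rp − r̄p)(rm − r̄m) / 4 = 9.4656
Var(rm) = Σ(rm − r̄m)² / 4 = 5.1469
β = Cov / Var = 9.4656 / 5.1469 = 1.8391

1.84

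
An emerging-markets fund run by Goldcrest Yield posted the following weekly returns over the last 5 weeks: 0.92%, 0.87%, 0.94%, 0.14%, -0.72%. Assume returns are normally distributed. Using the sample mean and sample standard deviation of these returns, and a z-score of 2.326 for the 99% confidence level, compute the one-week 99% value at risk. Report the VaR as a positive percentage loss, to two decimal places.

μ = (0.92 + 0.87 + 0.94 + 0.14 − 0.72) / 5 = 2.150 / 5 = 0.4300%
Σ(r − μ)² = (0.92 − 0.4300)² + (0.87 − 0.4300)² + (0.94 − 0.4300)² + … = 2.1004
sample σ = √(2.1004 / 4) = √0.5251 = 0.7246%
VaR = −(μ − z·σ) = −(0.4300 − 2.326 × 0.7246) = −(-1.2554) = 1.2554%

1.26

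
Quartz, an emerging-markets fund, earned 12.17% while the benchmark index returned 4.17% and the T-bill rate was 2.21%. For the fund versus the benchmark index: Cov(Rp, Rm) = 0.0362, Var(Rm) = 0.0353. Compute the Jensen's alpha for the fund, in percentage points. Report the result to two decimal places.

7.95

β = Cov / Var = 0.0362 / 0.0353 = 1.0255
E[R] = Rf + β(Rm − Rf) = 2.21% + 1.0255 × (4.17% − 2.21%) = 4.2200%
α = Rp − E[R] = 12.17% − 4.2200% = 7.9500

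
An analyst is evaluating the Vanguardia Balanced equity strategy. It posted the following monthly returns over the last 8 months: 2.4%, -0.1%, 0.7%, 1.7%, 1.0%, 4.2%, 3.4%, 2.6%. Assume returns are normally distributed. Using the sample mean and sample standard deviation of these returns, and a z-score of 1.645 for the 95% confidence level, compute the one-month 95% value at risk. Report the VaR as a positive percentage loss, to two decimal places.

0.38

r̄ = (2.4 − 0.1 + 0.7 + 1.7 + 1 + 4.2 + 3.4 + 2.6) / 8 = 1.9875%
Σ(r − r̄)² = (2.4 − 1.9875)² + (-0.1 − 1.9875)² + … = 14.5088
sample σ = √(14.5088 / 7) = √2.0727 = 1.4397%
VaR = −(r̄ − z·σ) = −(1.9875 − 1.645 × 1.4397) = −(-0.3808) = 0.3808%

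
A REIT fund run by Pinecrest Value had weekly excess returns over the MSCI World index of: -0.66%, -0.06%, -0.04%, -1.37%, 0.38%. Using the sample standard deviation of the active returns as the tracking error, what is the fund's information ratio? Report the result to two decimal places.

Mean return μ = -1.750 / 5 = -0.3500%
Sample σ = √[Σ(r − μ)² / 4] = √[1.8496 / 4] = √0.4624 = 0.6800%
IR = μ / tracking error = -0.3500 / 0.6800 = -0.5147

-0.51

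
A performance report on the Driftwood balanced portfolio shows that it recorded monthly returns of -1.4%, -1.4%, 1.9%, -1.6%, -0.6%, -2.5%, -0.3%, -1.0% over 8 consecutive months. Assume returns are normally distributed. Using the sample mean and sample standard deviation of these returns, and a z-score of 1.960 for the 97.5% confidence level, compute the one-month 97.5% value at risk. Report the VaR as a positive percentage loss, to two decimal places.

r̄ = (-1.4 − 1.4 + 1.9 − 1.6 − 0.6 − 2.5 − 0.3 − 1) / 8 = -6.90 / 8 = -0.8625%
Sample σ = √[Σ(r − r̄)² / 7] = √[11.8388 / 7] = √1.6913 = 1.3005%
VaR = −(r̄ − z·σ) = −(-0.8625 − 1.960 × 1.3005) = −(-3.4115) = 3.4115%

3.41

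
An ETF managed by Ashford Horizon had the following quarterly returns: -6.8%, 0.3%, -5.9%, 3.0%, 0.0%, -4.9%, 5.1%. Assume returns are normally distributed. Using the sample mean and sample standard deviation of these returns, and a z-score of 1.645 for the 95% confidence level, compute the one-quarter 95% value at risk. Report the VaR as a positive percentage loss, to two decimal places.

8.91

Mean return r̄ = -9.20 / 7 = -1.3143%
Sample σ = √[Σ(r − r̄)² / 6] = √[128.0686 / 6] = √21.3448 = 4.6200%
VaR = −(r̄ − z·σ) = −(-1.3143 − 1.645 × 4.6200) = −(-8.9142) = 8.9142%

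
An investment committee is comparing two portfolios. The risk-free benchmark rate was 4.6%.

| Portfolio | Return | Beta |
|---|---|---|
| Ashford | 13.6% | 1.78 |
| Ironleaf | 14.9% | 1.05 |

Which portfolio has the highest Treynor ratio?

Ashford: Treynor = (13.6% − 4.6%) / 1.78 = 5.056
Ironleaf: Treynor = (14.9% − 4.6%) / 1.05 = 9.810
Highest: Ironleaf (9.810).

Ironleaf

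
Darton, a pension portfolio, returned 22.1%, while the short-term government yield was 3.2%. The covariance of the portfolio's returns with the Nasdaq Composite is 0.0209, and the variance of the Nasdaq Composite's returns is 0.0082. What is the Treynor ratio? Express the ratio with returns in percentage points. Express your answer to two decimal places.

7.42

β = Cov / Var = 0.0209 / 0.0082 = 2.5488
Treynor = (Rp − Rf) / β = (22.1% − 3.2%) / 2.5488 = 18.90 / 2.5488 = 7.4153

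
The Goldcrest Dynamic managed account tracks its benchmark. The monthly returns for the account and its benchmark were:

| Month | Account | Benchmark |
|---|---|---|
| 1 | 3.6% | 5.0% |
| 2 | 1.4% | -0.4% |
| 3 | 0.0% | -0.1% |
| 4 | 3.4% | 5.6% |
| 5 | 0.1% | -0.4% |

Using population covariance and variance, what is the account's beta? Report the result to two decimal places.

r̄p = 1.7000%,  r̄m = 1.9400%
Cov = Σ(rp − r̄p)(rm − r̄m) / 5 = 3.9900
Var(rm) = Σ(rm − r̄m)² / 5 = 7.5744
β = Cov / Var = 3.9900 / 7.5744 = 0.5268

0.53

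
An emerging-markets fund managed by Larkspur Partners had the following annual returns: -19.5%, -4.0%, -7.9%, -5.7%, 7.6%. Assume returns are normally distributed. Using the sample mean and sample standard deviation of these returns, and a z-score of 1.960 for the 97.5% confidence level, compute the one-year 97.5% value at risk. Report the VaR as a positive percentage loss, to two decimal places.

24.87

Mean return r̄ = -29.50 / 5 = -5.9000%
Σ(r − r̄)² = 374.8600; sample σ = √(374.8600/4) = 9.6807%
VaR = −(r̄ − z·σ) = −(-5.9000 − 1.960 × 9.6807) = −(-24.8742) = 24.8742%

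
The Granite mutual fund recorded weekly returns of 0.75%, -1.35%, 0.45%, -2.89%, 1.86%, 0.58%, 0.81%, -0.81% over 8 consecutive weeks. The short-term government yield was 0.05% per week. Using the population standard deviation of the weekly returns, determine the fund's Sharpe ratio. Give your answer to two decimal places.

μ = (0.75 − 1.35 + 0.45 − 2.89 + 1.86 + 0.58 + 0.81 − 0.81) / 8 = -0.600 / 8 = -0.0750%
Population σ = √[Σ(r − μ)² / 8] = √[16.0028 / 8] = √2.0004 = 1.4144%
Sharpe = (μ − rf) / σ = (-0.0750 − 0.05) / 1.4144 = -0.1250 / 1.4144 = -0.0884

-0.09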